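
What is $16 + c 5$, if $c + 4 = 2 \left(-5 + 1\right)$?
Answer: $-44$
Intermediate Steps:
$c = -12$ ($c = -4 + 2 \left(-5 + 1\right) = -4 + 2 \left(-4\right) = -4 - 8 = -12$)
$16 + c 5 = 16 - 60 = -44$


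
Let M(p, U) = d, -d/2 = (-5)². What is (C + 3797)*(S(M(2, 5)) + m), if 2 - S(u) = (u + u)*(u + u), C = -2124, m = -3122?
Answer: -21949760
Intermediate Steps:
d = -50 (d = -2*(-5)² = -2*25 = -50)
M(p, U) = -50
S(u) = 2 - 4*u² (S(u) = 2 - (u + u)*(u + u) = 2 - 2*u*2*u = 2 - 4*u²)
(C + 3797)*(S(M(2, 5)) + m) = (-2124 + 3797)*((2 - 4*(-50)²) - 3122) = 1673*((2 - 4*2500) - 3122) = 1673*((2 - 10000) - 3122) = 1673*(-9998 - 3122) = 1673*(-13120) = -21949760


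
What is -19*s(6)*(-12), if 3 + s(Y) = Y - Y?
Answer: -684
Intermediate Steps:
s(Y) = -3 (s(Y) = -3 + (Y - Y) = -3 + 0 = -3)
-19*s(6)*(-12) = -19*(-3)*(-12) = 57*(-12) = -684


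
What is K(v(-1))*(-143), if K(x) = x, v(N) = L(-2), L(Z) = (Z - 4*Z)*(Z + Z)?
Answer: 3432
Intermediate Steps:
L(Z) = -6*Z² (L(Z) = (-3*Z)*(2*Z) = -6*Z²)
v(N) = -24 (v(N) = -6*(-2)² = -6*4 = -24)
K(v(-1))*(-143) = -24*(-143) = 3432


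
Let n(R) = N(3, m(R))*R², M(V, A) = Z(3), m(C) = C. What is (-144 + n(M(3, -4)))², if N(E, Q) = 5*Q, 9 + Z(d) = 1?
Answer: 7311616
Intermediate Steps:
Z(d) = -8 (Z(d) = -9 + 1 = -8)
M(V, A) = -8
n(R) = 5*R³ (n(R) = (5*R)*R² = 5*R³)
(-144 + n(M(3, -4)))² = (-144 + 5*(-8)³)² = (-144 + 5*(-512))² = (-144 - 2560)² = (-2704)² = 7311616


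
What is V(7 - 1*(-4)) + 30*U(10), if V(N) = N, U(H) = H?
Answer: 311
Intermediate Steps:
V(7 - 1*(-4)) + 30*U(10) = (7 - 1*(-4)) + 30*10 = (7 + 4) + 300 = 11 + 300 = 311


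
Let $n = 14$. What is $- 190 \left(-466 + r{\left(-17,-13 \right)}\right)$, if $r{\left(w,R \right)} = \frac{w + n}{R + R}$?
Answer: $\frac{1150735}{13} \approx 88518.0$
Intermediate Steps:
$r{\left(w,R \right)} = \frac{14 + w}{2 R}$ ($r{\left(w,R \right)} = \frac{w + 14}{R + R} = \frac{14 + w}{2 R}$)
$- 190 \left(-466 + r{\left(-17,-13 \right)}\right) = - 190 \left(-466 + \frac{14 - 17}{2 \left(-13\right)}\right) = - 190 \left(-466 + \frac{1}{2} \left(- \frac{1}{13}\right) \left(-3\right)\right) = - 190 \left(-466 + \frac{3}{26}\right) = \left(-190\right) \left(- \frac{12113}{26}\right) = \frac{1150735}{13}$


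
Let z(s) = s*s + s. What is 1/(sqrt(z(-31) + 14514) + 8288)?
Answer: 2072/17168875 - 3*sqrt(429)/34337750 ≈ 0.00011887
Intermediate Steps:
z(s) = s + s**2 (z(s) = s**2 + s = s + s**2)
1/(sqrt(z(-31) + 14514) + 8288) = 1/(sqrt(-31*(1 - 31) + 14514) + 8288) = 1/(sqrt(-31*(-30) + 14514) + 8288) = 1/(sqrt(930 + 14514) + 8288) = 1/(sqrt(15444) + 8288) = 1/(6*sqrt(429) + 8288) = 1/(8288 + 6*sqrt(429))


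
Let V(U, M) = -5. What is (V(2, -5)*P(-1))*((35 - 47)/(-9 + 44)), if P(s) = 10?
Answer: 120/7 ≈ 17.143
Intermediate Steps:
(V(2, -5)*P(-1))*((35 - 47)/(-9 + 44)) = (-5*10)*((35 - 47)/(-9 + 44)) = -(-600)/35 = -50*(-12/35) = 120/7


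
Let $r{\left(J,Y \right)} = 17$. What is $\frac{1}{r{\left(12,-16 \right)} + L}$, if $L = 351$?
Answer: $\frac{1}{368} \approx 0.0027174$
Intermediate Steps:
$\frac{1}{r{\left(12,-16 \right)} + L} = \frac{1}{17 + 351} = \frac{1}{368}$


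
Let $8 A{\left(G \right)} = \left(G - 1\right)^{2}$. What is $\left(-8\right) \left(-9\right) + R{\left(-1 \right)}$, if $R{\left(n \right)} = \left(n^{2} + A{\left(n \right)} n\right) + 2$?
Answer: $\frac{149}{2} \approx 74.5$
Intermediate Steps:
$A{\left(G \right)} = \frac{\left(-1 + G\right)^{2}}{8}$ ($A{\left(G \right)} = \frac{\left(G - 1\right)^{2}}{8} = \frac{\left(-1 + G\right)^{2}}{8}$)
$R{\left(n \right)} = 2 + n^{2} + \frac{n \left(-1 + n\right)^{2}}{8}$ ($R{\left(n \right)} = \left(n^{2} + \frac{\left(-1 + n\right)^{2}}{8} n\right) + 2 = \left(n^{2} + \frac{n \left(-1 + n\right)^{2}}{8}\right) + 2 = 2 + n^{2} + \frac{n \left(-1 + n\right)^{2}}{8}$)
$\left(-8\right) \left(-9\right) + R{\left(-1 \right)} = \left(-8\right) \left(-9\right) + \left(2 + \frac{1}{8} \left(-1\right) + \frac{\left(-1\right)^{3}}{8} + \frac{3 \left(-1\right)^{2}}{4}\right) = 72 + \left(2 - \frac{1}{8} + \frac{1}{8} \left(-1\right) + \frac{3}{4} \cdot 1\right) = 72 + \left(2 - \frac{1}{8} - \frac{1}{8} + \frac{3}{4}\right) = 72 + \frac{5}{2} = \frac{149}{2}$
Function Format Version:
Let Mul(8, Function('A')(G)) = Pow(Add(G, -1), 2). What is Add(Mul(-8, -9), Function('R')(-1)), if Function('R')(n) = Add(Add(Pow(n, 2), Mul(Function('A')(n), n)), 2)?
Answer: Rational(149, 2) ≈ 74.500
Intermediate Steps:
Function('A')(G) = Mul(Rational(1, 8), Pow(Add(-1, G), 2)) (Function('A')(G) = Mul(Rational(1, 8), Pow(Add(G, -1), 2)) = Mul(Rational(1, 8), Pow(Add(-1, G), 2)))
Function('R')(n) = Add(2, Pow(n, 2), Mul(Rational(1, 8), n, Pow(Add(-1, n), 2))) (Function('R')(n) = Add(Add(Pow(n, 2), Mul(Mul(Rational(1, 8), Pow(Add(-1, n), 2)), n)), 2) = Add(Add(Pow(n, 2), Mul(Rational(1, 8), n, Pow(Add(-1, n), 2))), 2) = Add(2, Pow(n, 2), Mul(Rational(1, 8), n, Pow(Add(-1, n), 2))))
Add(Mul(-8, -9), Function('R')(-1)) = Add(Mul(-8, -9), Add(2, Mul(Rational(1, 8), -1), Mul(Rational(1, 8), Pow(-1, 3)), Mul(Rational(3, 4), Pow(-1, 2)))) = Add(72, Add(2, Rational(-1, 8), Mul(Rational(1, 8), -1), Mul(Rational(3, 4), 1))) = Add(72, Add(2, Rational(-1, 8), Rational(-1, 8), Rational(3, 4))) = Add(72, Rational(5, 2)) = Rational(149, 2)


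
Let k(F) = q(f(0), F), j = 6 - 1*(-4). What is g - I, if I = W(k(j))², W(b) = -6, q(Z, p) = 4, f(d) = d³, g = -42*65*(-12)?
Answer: 32724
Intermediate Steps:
g = 32760 (g = -2730*(-12) = 32760)
j = 10 (j = 6 + 4 = 10)
k(F) = 4
I = 36 (I = (-6)² = 36)
g - I = 32760 - 1*36 = 32760 - 36 = 32724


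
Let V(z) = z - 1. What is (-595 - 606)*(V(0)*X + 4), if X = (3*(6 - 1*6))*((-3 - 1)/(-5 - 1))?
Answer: -4804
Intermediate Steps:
V(z) = -1 + z
X = 0 (X = (3*(6 - 6))*(-4/(-6)) = (3*0)*(-4*(-⅙)) = 0*(⅔) = 0)
(-595 - 606)*(V(0)*X + 4) = (-595 - 606)*((-1 + 0)*0 + 4) = -1201*(-1*0 + 4) = -1201*(0 + 4) = -1201*4 = -4804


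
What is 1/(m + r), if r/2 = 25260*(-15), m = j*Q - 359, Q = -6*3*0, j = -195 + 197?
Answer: -1/758159 ≈ -1.3190e-6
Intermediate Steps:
j = 2
Q = 0 (Q = -18*0 = 0)
m = -359 (m = 2*0 - 359 = 0 - 359 = -359)
r = -757800 (r = 2*(25260*(-15)) = 2*(-378900) = -757800)
1/(m + r) = 1/(-359 - 757800) = 1/(-758159) = -1/758159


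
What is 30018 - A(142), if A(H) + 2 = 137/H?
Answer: 4262703/142 ≈ 30019.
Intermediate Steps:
A(H) = -2 + 137/H
30018 - A(142) = 30018 - (-2 + 137/142) = 30018 - 1*(-147/142) = 30018 + 147/142 = 4262703/142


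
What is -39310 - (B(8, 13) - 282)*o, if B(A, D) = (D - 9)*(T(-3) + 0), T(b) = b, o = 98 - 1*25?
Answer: -17848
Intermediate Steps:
o = 73 (o = 98 - 25 = 73)
B(A, D) = 27 - 3*D (B(A, D) = (D - 9)*(-3 + 0) = (-9 + D)*(-3) = 27 - 3*D)
-39310 - (B(8, 13) - 282)*o = -39310 - ((27 - 3*13) - 282)*73 = -39310 - ((27 - 39) - 282)*73 = -39310 - (-12 - 282)*73 = -39310 - (-294)*73 = -39310 - 1*(-21462) = -39310 + 21462 = -17848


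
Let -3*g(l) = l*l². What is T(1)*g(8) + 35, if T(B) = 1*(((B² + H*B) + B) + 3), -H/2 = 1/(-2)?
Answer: -989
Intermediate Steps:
H = 1 (H = -2/(-2) = -2*(-½) = 1)
g(l) = -l³/3 (g(l) = -l*l²/3 = -l³/3)
T(B) = 3 + B² + 2*B (T(B) = 1*(((B² + 1*B) + B) + 3) = 1*(((B² + B) + B) + 3) = 1*(((B + B²) + B) + 3) = 1*((B² + 2*B) + 3) = 1*(3 + B² + 2*B) = 3 + B² + 2*B)
T(1)*g(8) + 35 = (3 + 1² + 2*1)*(-⅓*8³) + 35 = (3 + 1 + 2)*(-⅓*512) + 35 = 6*(-512/3) + 35 = -1024 + 35 = -989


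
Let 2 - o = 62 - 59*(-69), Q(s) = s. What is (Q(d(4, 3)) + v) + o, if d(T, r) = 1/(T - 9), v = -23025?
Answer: -135781/5 ≈ -27156.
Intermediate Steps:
d(T, r) = 1/(-9 + T)
o = -4131 (o = 2 - (62 - 59*(-69)) = 2 - (62 + 4071) = 2 - 1*4133 = 2 - 4133 = -4131)
(Q(d(4, 3)) + v) + o = (1/(-9 + 4) - 23025) - 4131 = (1/(-5) - 23025) - 4131 = (-⅕ - 23025) - 4131 = -115126/5 - 4131 = -135781/5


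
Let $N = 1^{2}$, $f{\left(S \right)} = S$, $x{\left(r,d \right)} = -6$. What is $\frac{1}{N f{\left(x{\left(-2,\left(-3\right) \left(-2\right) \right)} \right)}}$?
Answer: $- \frac{1}{6} \approx -0.16667$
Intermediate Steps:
$N = 1$
$\frac{1}{N f{\left(x{\left(-2,\left(-3\right) \left(-2\right) \right)} \right)}} = \frac{1}{1 \left(-6\right)} = \frac{1}{-6} = - \frac{1}{6}$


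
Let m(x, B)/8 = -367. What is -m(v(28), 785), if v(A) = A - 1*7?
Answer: 2936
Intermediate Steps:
v(A) = -7 + A (v(A) = A - 7 = -7 + A)
m(x, B) = -2936 (m(x, B) = 8*(-367) = -2936)
-m(v(28), 785) = -1*(-2936) = 2936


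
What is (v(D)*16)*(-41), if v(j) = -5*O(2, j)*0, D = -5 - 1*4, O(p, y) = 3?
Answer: 0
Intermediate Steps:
D = -9 (D = -5 - 4 = -9)
v(j) = 0 (v(j) = -5*3*0 = -15*0 = 0)
(v(D)*16)*(-41) = (0*16)*(-41) = 0*(-41) = 0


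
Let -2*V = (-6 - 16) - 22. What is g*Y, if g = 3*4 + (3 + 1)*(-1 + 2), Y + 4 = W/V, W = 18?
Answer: -560/11 ≈ -50.909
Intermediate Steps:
V = 22 (V = -((-6 - 16) - 22)/2 = -(-22 - 22)/2 = -½*(-44) = 22)
Y = -35/11 (Y = -4 + 18/22 = -4 + 18*(1/22) = -4 + 9/11 = -35/11 ≈ -3.1818)
g = 16 (g = 12 + 4*1 = 12 + 4 = 16)
g*Y = 16*(-35/11) = -560/11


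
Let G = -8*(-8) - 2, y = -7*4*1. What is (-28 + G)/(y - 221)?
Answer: -34/249 ≈ -0.13655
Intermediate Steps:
y = -28 (y = -28*1 = -28)
G = 62 (G = 64 - 2 = 62)
(-28 + G)/(y - 221) = (-28 + 62)/(-28 - 221) = 34/(-249) = 34*(-1/249) = -34/249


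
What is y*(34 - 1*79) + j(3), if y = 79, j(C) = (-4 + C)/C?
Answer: -10666/3 ≈ -3555.3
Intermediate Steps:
j(C) = (-4 + C)/C
y*(34 - 1*79) + j(3) = 79*(34 - 1*79) + (-4 + 3)/3 = 79*(34 - 79) + (⅓)*(-1) = 79*(-45) - ⅓ = -3555 - ⅓ = -10666/3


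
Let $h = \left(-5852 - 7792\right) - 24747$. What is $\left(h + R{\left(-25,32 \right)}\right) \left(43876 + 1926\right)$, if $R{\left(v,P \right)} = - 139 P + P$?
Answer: $-1960646214$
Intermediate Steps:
$h = -38391$ ($h = -13644 - 24747 = -38391$)
$R{\left(v,P \right)} = - 138 P$
$\left(h + R{\left(-25,32 \right)}\right) \left(43876 + 1926\right) = \left(-38391 - 4416\right) \left(43876 + 1926\right) = \left(-38391 - 4416\right) 45802 = \left(-42807\right) 45802 = -1960646214$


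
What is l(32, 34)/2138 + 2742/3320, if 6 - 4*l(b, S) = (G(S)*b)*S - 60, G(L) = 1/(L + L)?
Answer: 737987/887270 ≈ 0.83175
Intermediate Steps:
G(L) = 1/(2*L)
l(b, S) = 33/2 - b/8 (l(b, S) = 3/2 - (((1/(2*S))*b)*S - 60)/4 = 3/2 - ((b/(2*S))*S - 60)/4 = 3/2 - (b/2 - 60)/4 = 3/2 - (-60 + b/2)/4 = 3/2 + (15 - b/8) = 33/2 - b/8)
l(32, 34)/2138 + 2742/3320 = (33/2 - 1/8*32)/2138 + 2742/3320 = (33/2 - 4)*(1/2138) + 2742*(1/3320) = (25/2)*(1/2138) + 1371/1660 = 25/4276 + 1371/1660 = 737987/887270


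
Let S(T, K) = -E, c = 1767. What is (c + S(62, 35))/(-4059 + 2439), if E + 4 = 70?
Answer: -21/20 ≈ -1.0500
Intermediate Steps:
E = 66 (E = -4 + 70 = 66)
S(T, K) = -66 (S(T, K) = -1*66 = -66)
(c + S(62, 35))/(-4059 + 2439) = (1767 - 66)/(-4059 + 2439) = 1701/(-1620) = 1701*(-1/1620) = -21/20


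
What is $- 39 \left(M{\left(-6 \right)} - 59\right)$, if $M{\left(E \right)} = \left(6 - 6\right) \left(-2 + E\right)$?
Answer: $2301$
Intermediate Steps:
$M{\left(E \right)} = 0$ ($M{\left(E \right)} = 0 \left(-2 + E\right) = 0$)
$- 39 \left(M{\left(-6 \right)} - 59\right) = - 39 \left(0 - 59\right) = \left(-39\right) \left(-59\right) = 2301$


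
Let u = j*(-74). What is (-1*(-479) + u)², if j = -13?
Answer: 2076481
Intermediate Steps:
u = 962 (u = -13*(-74) = 962)
(-1*(-479) + u)² = (-1*(-479) + 962)² = (479 + 962)² = 1441² = 2076481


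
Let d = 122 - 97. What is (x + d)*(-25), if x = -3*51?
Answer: 3200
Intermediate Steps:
d = 25
x = -153
(x + d)*(-25) = (-153 + 25)*(-25) = -128*(-25) = 3200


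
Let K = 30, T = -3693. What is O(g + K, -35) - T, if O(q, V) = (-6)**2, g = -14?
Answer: 3729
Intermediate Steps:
O(q, V) = 36
O(g + K, -35) - T = 36 - 1*(-3693) = 36 + 3693 = 3729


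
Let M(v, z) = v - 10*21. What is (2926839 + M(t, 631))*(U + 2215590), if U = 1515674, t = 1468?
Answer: 10925502924608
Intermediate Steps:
M(v, z) = -210 + v (M(v, z) = v - 210 = -210 + v)
(2926839 + M(t, 631))*(U + 2215590) = (2926839 + (-210 + 1468))*(1515674 + 2215590) = (2926839 + 1258)*3731264 = 2928097*3731264 = 10925502924608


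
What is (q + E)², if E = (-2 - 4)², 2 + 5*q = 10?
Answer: 35344/25 ≈ 1413.8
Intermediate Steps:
q = 8/5 (q = -⅖ + (⅕)*10 = -⅖ + 2 = 8/5 ≈ 1.6000)
E = 36 (E = (-6)² = 36)
(q + E)² = (8/5 + 36)² = (188/5)² = 35344/25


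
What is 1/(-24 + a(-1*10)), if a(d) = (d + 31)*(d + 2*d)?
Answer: -1/654 ≈ -0.0015291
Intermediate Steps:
a(d) = 3*d*(31 + d) (a(d) = (31 + d)*(3*d) = 3*d*(31 + d))
1/(-24 + a(-1*10)) = 1/(-24 + 3*(-1*10)*(31 - 1*10)) = 1/(-24 + 3*(-10)*(31 - 10)) = 1/(-24 + 3*(-10)*21) = 1/(-24 - 630) = 1/(-654) = -1/654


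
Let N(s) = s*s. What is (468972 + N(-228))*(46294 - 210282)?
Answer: -85430532528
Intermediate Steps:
N(s) = s²
(468972 + N(-228))*(46294 - 210282) = (468972 + (-228)²)*(46294 - 210282) = (468972 + 51984)*(-163988) = 520956*(-163988) = -85430532528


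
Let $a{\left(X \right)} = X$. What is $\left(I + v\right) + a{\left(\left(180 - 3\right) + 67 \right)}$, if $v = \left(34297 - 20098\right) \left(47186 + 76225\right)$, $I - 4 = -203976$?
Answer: $1752109061$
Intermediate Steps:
$I = -203972$ ($I = 4 - 203976 = -203972$)
$v = 1752312789$ ($v = 14199 \cdot 123411 = 1752312789$)
$\left(I + v\right) + a{\left(\left(180 - 3\right) + 67 \right)} = \left(-203972 + 1752312789\right) + \left(\left(180 - 3\right) + 67\right) = 1752108817 + \left(177 + 67\right) = 1752108817 + 244 = 1752109061$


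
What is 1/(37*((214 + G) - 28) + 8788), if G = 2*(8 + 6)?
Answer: 1/16706 ≈ 5.9859e-5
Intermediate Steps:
G = 28 (G = 2*14 = 28)
1/(37*((214 + G) - 28) + 8788) = 1/(37*((214 + 28) - 28) + 8788) = 1/(37*(242 - 28) + 8788) = 1/(37*214 + 8788) = 1/(7918 + 8788) = 1/16706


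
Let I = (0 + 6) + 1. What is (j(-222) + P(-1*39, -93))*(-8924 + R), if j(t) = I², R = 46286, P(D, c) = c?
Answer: -1643928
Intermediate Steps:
I = 7 (I = 6 + 1 = 7)
j(t) = 49 (j(t) = 7² = 49)
(j(-222) + P(-1*39, -93))*(-8924 + R) = (49 - 93)*(-8924 + 46286) = -44*37362 = -1643928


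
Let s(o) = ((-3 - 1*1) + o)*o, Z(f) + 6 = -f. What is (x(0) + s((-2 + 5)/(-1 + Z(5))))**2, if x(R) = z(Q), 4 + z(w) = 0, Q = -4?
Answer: 2209/256 ≈ 8.6289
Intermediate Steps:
Z(f) = -6 - f
z(w) = -4 (z(w) = -4 + 0 = -4)
x(R) = -4
s(o) = o*(-4 + o) (s(o) = ((-3 - 1) + o)*o = (-4 + o)*o = o*(-4 + o))
(x(0) + s((-2 + 5)/(-1 + Z(5))))**2 = (-4 + ((-2 + 5)/(-1 + (-6 - 1*5)))*(-4 + (-2 + 5)/(-1 + (-6 - 1*5))))**2 = (-4 + (3/(-1 + (-6 - 5)))*(-4 + 3/(-1 + (-6 - 5))))**2 = (-4 + (3/(-1 - 11))*(-4 + 3/(-1 - 11)))**2 = (-4 + (3/(-12))*(-4 + 3/(-12)))**2 = (-4 + (3*(-1/12))*(-4 + 3*(-1/12)))**2 = (-4 - (-4 - 1/4)/4)**2 = (-4 - 1/4*(-17/4))**2 = (-4 + 17/16)**2 = (-47/16)**2 = 2209/256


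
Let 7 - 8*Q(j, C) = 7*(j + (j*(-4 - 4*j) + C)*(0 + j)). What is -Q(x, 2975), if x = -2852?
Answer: 649253875641/8 ≈ 8.1157e+10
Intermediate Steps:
Q(j, C) = 7/8 - 7*j/8 - 7*j*(C + j*(-4 - 4*j))/8 (Q(j, C) = 7/8 - 7*(j + (j*(-4 - 4*j) + C)*(0 + j))/8 = 7/8 - 7*(j + (C + j*(-4 - 4*j))*j)/8 = 7/8 - 7*(j + j*(C + j*(-4 - 4*j)))/8 = 7/8 - (7*j + 7*j*(C + j*(-4 - 4*j)))/8 = 7/8 + (-7*j/8 - 7*j*(C + j*(-4 - 4*j))/8) = 7/8 - 7*j/8 - 7*j*(C + j*(-4 - 4*j))/8)
-Q(x, 2975) = -(7/8 - 7/8*(-2852) + (7/2)*(-2852)² + (7/2)*(-2852)³ - 7/8*2975*(-2852)) = -(7/8 + 4991/2 + (7/2)*8133904 + (7/2)*(-23197894208) + 14848225/2) = -(7/8 + 4991/2 + 28468664 - 81192629728 + 14848225/2) = -1*(-649253875641/8) = 649253875641/8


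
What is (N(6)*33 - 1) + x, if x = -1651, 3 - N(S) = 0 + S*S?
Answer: -2741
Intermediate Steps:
N(S) = 3 - S**2 (N(S) = 3 - (0 + S*S) = 3 - (0 + S**2) = 3 - S**2)
(N(6)*33 - 1) + x = ((3 - 1*6**2)*33 - 1) - 1651 = ((3 - 1*36)*33 - 1) - 1651 = ((3 - 36)*33 - 1) - 1651 = (-33*33 - 1) - 1651 = (-1089 - 1) - 1651 = -1090 - 1651 = -2741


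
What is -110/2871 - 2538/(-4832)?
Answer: 307049/630576 ≈ 0.48693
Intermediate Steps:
-110/2871 - 2538/(-4832) = -110*1/2871 - 2538*(-1/4832) = -10/261 + 1269/2416 = 307049/630576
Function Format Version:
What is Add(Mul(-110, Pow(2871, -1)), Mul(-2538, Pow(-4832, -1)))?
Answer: Rational(307049, 630576) ≈ 0.48693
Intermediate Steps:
Add(Mul(-110, Pow(2871, -1)), Mul(-2538, Pow(-4832, -1))) = Add(Mul(-110, Rational(1, 2871)), Mul(-2538, Rational(-1, 4832))) = Add(Rational(-10, 261), Rational(1269, 2416)) = Rational(307049, 630576)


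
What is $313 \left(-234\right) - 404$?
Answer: $-73646$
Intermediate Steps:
$313 \left(-234\right) - 404 = -73242 - 404 = -73646$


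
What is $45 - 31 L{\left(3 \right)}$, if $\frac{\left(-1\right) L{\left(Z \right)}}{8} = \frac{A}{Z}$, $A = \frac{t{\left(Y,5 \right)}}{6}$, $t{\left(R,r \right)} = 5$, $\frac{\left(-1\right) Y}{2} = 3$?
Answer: $\frac{1025}{9} \approx 113.89$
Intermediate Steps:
$Y = -6$ ($Y = \left(-2\right) 3 = -6$)
$A = \frac{5}{6} \approx 0.83333$
$L{\left(Z \right)} = - \frac{20}{3 Z}$ ($L{\left(Z \right)} = - 8 \frac{5}{6 Z} = - \frac{20}{3 Z}$)
$45 - 31 L{\left(3 \right)} = 45 - 31 \left(- \frac{20}{3 \cdot 3}\right) = 45 - 31 \left(\left(- \frac{20}{3}\right) \frac{1}{3}\right) = 45 - - \frac{620}{9} = 45 + \frac{620}{9} = \frac{1025}{9}$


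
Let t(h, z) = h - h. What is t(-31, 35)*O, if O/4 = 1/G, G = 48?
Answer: 0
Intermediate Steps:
t(h, z) = 0
O = 1/12 (O = 4/48 = 4*(1/48) = 1/12 ≈ 0.083333)
t(-31, 35)*O = 0*(1/12) = 0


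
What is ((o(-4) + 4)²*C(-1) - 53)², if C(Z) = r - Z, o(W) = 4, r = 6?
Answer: 156025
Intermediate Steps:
C(Z) = 6 - Z
((o(-4) + 4)²*C(-1) - 53)² = ((4 + 4)²*(6 - 1*(-1)) - 53)² = (8²*(6 + 1) - 53)² = (64*7 - 53)² = (448 - 53)² = 395² = 156025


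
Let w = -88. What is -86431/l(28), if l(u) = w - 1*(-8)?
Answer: 86431/80 ≈ 1080.4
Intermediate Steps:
l(u) = -80 (l(u) = -88 - 1*(-8) = -88 + 8 = -80)
-86431/l(28) = -86431/(-80) = -86431*(-1/80) = 86431/80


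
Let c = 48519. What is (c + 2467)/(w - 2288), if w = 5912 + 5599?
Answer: 50986/9223 ≈ 5.5281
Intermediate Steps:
w = 11511
(c + 2467)/(w - 2288) = (48519 + 2467)/(11511 - 2288) = 50986/9223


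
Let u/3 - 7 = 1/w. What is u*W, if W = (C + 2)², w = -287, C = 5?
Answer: 42168/41 ≈ 1028.5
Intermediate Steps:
u = 6024/287 (u = 21 + 3/(-287) = 21 + 3*(-1/287) = 21 - 3/287 = 6024/287 ≈ 20.990)
W = 49 (W = (5 + 2)² = 7² = 49)
u*W = (6024/287)*49 = 42168/41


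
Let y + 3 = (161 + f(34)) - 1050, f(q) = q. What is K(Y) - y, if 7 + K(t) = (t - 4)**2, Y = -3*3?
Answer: 1020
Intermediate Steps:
Y = -9
K(t) = -7 + (-4 + t)**2 (K(t) = -7 + (t - 4)**2 = -7 + (-4 + t)**2)
y = -858 (y = -3 + ((161 + 34) - 1050) = -3 + (195 - 1050) = -3 - 855 = -858)
K(Y) - y = (-7 + (-4 - 9)**2) - 1*(-858) = (-7 + (-13)**2) + 858 = (-7 + 169) + 858 = 162 + 858 = 1020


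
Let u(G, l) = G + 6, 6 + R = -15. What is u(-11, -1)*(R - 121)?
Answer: 710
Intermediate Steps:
R = -21 (R = -6 - 15 = -21)
u(G, l) = 6 + G
u(-11, -1)*(R - 121) = (6 - 11)*(-21 - 121) = -5*(-142) = 710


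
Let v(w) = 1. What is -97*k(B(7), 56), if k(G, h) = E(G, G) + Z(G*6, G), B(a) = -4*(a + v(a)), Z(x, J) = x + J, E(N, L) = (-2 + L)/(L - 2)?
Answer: 21631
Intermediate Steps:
E(N, L) = 1 (E(N, L) = (-2 + L)/(-2 + L) = 1)
Z(x, J) = J + x
B(a) = -4 - 4*a (B(a) = -4*(a + 1) = -4*(1 + a) = -4 - 4*a)
k(G, h) = 1 + 7*G (k(G, h) = 1 + (G + G*6) = 1 + (G + 6*G) = 1 + 7*G)
-97*k(B(7), 56) = -97*(1 + 7*(-4 - 4*7)) = -97*(1 + 7*(-4 - 28)) = -97*(1 + 7*(-32)) = -97*(1 - 224) = -97*(-223) = 21631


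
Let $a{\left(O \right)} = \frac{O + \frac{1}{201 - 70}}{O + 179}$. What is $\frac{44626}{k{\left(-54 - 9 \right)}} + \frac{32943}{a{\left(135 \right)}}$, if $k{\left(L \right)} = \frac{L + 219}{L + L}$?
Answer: $\frac{4664411814}{114959} \approx 40575.0$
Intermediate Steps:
$a{\left(O \right)} = \frac{\frac{1}{131} + O}{179 + O}$ ($a{\left(O \right)} = \frac{O + \frac{1}{131}}{179 + O} = \frac{\frac{1}{131} + O}{179 + O}$)
$k{\left(L \right)} = \frac{219 + L}{2 L}$
$\frac{44626}{k{\left(-54 - 9 \right)}} + \frac{32943}{a{\left(135 \right)}} = \frac{44626}{\frac{1}{2} \frac{1}{-54 - 9} \left(219 - 63\right)} + \frac{32943}{\frac{1}{179 + 135} \left(\frac{1}{131} + 135\right)} = \frac{44626}{\frac{1}{2} \frac{1}{-54 - 9} \left(219 - 63\right)} + \frac{32943}{\frac{1}{314} \cdot \frac{17686}{131}} = \frac{44626}{\frac{1}{2} \frac{1}{-63} \left(219 - 63\right)} + \frac{32943}{\frac{1}{314} \cdot \frac{17686}{131}} = \frac{44626}{\frac{1}{2} \left(- \frac{1}{63}\right) 156} + \frac{32943}{\frac{8843}{20567}} = \frac{44626}{- \frac{26}{21}} + 32943 \cdot \frac{20567}{8843} = 44626 \left(- \frac{21}{26}\right) + \frac{677538681}{8843} = - \frac{468573}{13} + \frac{677538681}{8843} = \frac{4664411814}{114959}$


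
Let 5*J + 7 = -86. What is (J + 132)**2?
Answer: 321489/25 ≈ 12860.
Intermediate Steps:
J = -93/5 (J = -7/5 + (1/5)*(-86) = -7/5 - 86/5 = -93/5 ≈ -18.600)
(J + 132)**2 = (-93/5 + 132)**2 = (567/5)**2 = 321489/25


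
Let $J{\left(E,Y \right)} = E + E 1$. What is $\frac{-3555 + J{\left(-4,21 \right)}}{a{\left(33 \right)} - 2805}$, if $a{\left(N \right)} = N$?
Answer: $\frac{509}{396} \approx 1.2854$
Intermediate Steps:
$J{\left(E,Y \right)} = 2 E$ ($J{\left(E,Y \right)} = E + E = 2 E$)
$\frac{-3555 + J{\left(-4,21 \right)}}{a{\left(33 \right)} - 2805} = \frac{-3555 + 2 \left(-4\right)}{33 - 2805} = \frac{-3555 - 8}{-2772} = \left(-3563\right) \left(- \frac{1}{2772}\right) = \frac{509}{396}$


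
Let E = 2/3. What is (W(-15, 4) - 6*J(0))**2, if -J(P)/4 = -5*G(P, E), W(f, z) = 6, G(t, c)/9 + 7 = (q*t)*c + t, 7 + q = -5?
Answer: 57244356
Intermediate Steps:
q = -12 (q = -7 - 5 = -12)
E = 2/3 (E = 2*(1/3) = 2/3 ≈ 0.66667)
G(t, c) = -63 + 9*t - 108*c*t (G(t, c) = -63 + 9*((-12*t)*c + t) = -63 + 9*(-12*c*t + t) = -63 + 9*(t - 12*c*t) = -63 + (9*t - 108*c*t) = -63 + 9*t - 108*c*t)
J(P) = -1260 - 1260*P (J(P) = -(-20)*(-63 + 9*P - 108*2/3*P) = -(-20)*(-63 + 9*P - 72*P) = -(-20)*(-63 - 63*P) = -4*(315 + 315*P) = -1260 - 1260*P)
(W(-15, 4) - 6*J(0))**2 = (6 - 6*(-1260 - 1260*0))**2 = (6 - 6*(-1260 + 0))**2 = (6 - 6*(-1260))**2 = (6 + 7560)**2 = 7566**2 = 57244356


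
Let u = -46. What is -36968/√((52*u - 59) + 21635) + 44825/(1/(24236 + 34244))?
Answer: 2621366000 - 9242*√1199/1199 ≈ 2.6214e+9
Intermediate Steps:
-36968/√((52*u - 59) + 21635) + 44825/(1/(24236 + 34244)) = -36968/√((52*(-46) - 59) + 21635) + 44825/(1/(24236 + 34244)) = -36968/√((-2392 - 59) + 21635) + 44825/(1/58480) = -36968/√(-2451 + 21635) + 44825/(1/58480) = -36968*√1199/4796 + 44825*58480 = -36968*√1199/4796 + 2621366000 = -9242*√1199/1199 + 2621366000 = 2621366000 - 9242*√1199/1199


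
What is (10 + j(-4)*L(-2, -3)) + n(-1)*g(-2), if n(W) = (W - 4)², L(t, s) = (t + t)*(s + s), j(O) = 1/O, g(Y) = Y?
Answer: -46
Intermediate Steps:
L(t, s) = 4*s*t (L(t, s) = (2*t)*(2*s) = 4*s*t)
n(W) = (-4 + W)²
(10 + j(-4)*L(-2, -3)) + n(-1)*g(-2) = (10 + (4*(-3)*(-2))/(-4)) + (-4 - 1)²*(-2) = (10 - ¼*24) + (-5)²*(-2) = (10 - 6) + 25*(-2) = 4 - 50 = -46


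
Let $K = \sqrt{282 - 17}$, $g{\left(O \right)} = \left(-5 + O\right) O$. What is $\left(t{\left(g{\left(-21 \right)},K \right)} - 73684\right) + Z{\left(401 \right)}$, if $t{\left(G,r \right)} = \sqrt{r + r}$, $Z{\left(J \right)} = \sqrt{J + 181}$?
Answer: $-73684 + \sqrt{582} + \sqrt{2} \sqrt[4]{265} \approx -73654.0$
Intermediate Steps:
$g{\left(O \right)} = O \left(-5 + O\right)$
$K = \sqrt{265} \approx 16.279$
$Z{\left(J \right)} = \sqrt{181 + J}$
$t{\left(G,r \right)} = \sqrt{2} \sqrt{r}$ ($t{\left(G,r \right)} = \sqrt{2 r} = \sqrt{2} \sqrt{r}$)
$\left(t{\left(g{\left(-21 \right)},K \right)} - 73684\right) + Z{\left(401 \right)} = \left(\sqrt{2} \sqrt{\sqrt{265}} - 73684\right) + \sqrt{181 + 401} = \left(\sqrt{2} \sqrt[4]{265} - 73684\right) + \sqrt{582} = \left(-73684 + \sqrt{2} \sqrt[4]{265}\right) + \sqrt{582} = -73684 + \sqrt{582} + \sqrt{2} \sqrt[4]{265}$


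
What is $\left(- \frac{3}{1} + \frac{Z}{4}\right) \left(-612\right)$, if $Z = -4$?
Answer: $2448$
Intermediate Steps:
$\left(- \frac{3}{1} + \frac{Z}{4}\right) \left(-612\right) = \left(- \frac{3}{1} - \frac{4}{4}\right) \left(-612\right) = \left(\left(-3\right) 1 - 1\right) \left(-612\right) = \left(-3 - 1\right) \left(-612\right) = \left(-4\right) \left(-612\right) = 2448$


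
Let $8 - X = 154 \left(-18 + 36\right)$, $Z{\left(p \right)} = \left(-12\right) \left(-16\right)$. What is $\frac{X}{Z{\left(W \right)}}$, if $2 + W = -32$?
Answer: $- \frac{691}{48} \approx -14.396$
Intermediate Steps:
$W = -34$ ($W = -2 - 32 = -34$)
$Z{\left(p \right)} = 192$
$X = -2764$ ($X = 8 - 154 \left(-18 + 36\right) = 8 - 154 \cdot 18 = 8 - 2772 = -2764$)
$\frac{X}{Z{\left(W \right)}} = - \frac{2764}{192} = \left(-2764\right) \frac{1}{192} = - \frac{691}{48}$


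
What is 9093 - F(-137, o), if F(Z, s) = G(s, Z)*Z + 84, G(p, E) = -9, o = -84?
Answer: 7776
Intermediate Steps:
F(Z, s) = 84 - 9*Z (F(Z, s) = -9*Z + 84 = 84 - 9*Z)
9093 - F(-137, o) = 9093 - (84 - 9*(-137)) = 9093 - (84 + 1233) = 9093 - 1*1317 = 9093 - 1317 = 7776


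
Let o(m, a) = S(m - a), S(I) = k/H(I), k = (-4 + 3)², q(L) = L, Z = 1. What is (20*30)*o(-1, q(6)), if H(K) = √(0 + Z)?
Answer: 600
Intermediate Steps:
H(K) = 1 (H(K) = √(0 + 1) = √1 = 1)
k = 1 (k = (-1)² = 1)
S(I) = 1 (S(I) = 1/1 = 1*1 = 1)
o(m, a) = 1
(20*30)*o(-1, q(6)) = (20*30)*1 = 600*1 = 600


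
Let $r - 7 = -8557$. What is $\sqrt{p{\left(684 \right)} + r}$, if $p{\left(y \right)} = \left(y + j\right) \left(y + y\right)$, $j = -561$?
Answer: $3 \sqrt{17746} \approx 399.64$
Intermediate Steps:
$r = -8550$ ($r = 7 - 8557 = -8550$)
$p{\left(y \right)} = 2 y \left(-561 + y\right)$ ($p{\left(y \right)} = \left(y - 561\right) \left(y + y\right) = \left(-561 + y\right) 2 y = 2 y \left(-561 + y\right)$)
$\sqrt{p{\left(684 \right)} + r} = \sqrt{2 \cdot 684 \left(-561 + 684\right) - 8550} = \sqrt{2 \cdot 684 \cdot 123 - 8550} = \sqrt{168264 - 8550} = \sqrt{159714} = 3 \sqrt{17746}$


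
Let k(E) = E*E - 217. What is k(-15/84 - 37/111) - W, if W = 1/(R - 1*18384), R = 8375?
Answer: -15306786671/70623504 ≈ -216.74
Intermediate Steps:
k(E) = -217 + E**2 (k(E) = E**2 - 217 = -217 + E**2)
W = -1/10009 (W = 1/(8375 - 1*18384) = 1/(8375 - 18384) = 1/(-10009) = -1/10009 ≈ -9.9910e-5)
k(-15/84 - 37/111) - W = (-217 + (-15/84 - 37/111)**2) - 1*(-1/10009) = (-217 + (-15*1/84 - 37*1/111)**2) + 1/10009 = (-217 + (-5/28 - 1/3)**2) + 1/10009 = (-217 + (-43/84)**2) + 1/10009 = (-217 + 1849/7056) + 1/10009 = -1529303/7056 + 1/10009 = -15306786671/70623504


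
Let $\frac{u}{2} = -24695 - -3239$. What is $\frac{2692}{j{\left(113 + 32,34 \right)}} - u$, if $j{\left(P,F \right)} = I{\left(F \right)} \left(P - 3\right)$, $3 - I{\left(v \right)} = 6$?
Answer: $\frac{9138910}{213} \approx 42906.0$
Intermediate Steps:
$I{\left(v \right)} = -3$ ($I{\left(v \right)} = 3 - 6 = -3$)
$j{\left(P,F \right)} = 9 - 3 P$ ($j{\left(P,F \right)} = - 3 \left(P - 3\right) = - 3 \left(-3 + P\right) = 9 - 3 P$)
$u = -42912$ ($u = 2 \left(-24695 - -3239\right) = 2 \left(-24695 + 3239\right) = 2 \left(-21456\right) = -42912$)
$\frac{2692}{j{\left(113 + 32,34 \right)}} - u = \frac{2692}{9 - 3 \left(113 + 32\right)} - -42912 = \frac{2692}{9 - 435} + 42912 = \frac{2692}{-426} + 42912 = 2692 \left(- \frac{1}{426}\right) + 42912 = - \frac{1346}{213} + 42912 = \frac{9138910}{213}$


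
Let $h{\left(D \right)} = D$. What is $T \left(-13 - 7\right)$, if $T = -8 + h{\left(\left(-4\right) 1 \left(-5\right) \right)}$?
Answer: $-240$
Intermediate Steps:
$T = 12$ ($T = -8 + \left(-4\right) 1 \left(-5\right) = -8 - -20 = -8 + 20 = 12$)
$T \left(-13 - 7\right) = 12 \left(-13 - 7\right) = 12 \left(-20\right) = -240$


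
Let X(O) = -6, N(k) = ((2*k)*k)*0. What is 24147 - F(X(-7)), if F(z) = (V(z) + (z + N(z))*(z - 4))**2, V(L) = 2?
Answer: 20303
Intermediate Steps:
N(k) = 0 (N(k) = (2*k**2)*0 = 0)
F(z) = (2 + z*(-4 + z))**2 (F(z) = (2 + (z + 0)*(z - 4))**2 = (2 + z*(-4 + z))**2)
24147 - F(X(-7)) = 24147 - (2 + (-6)**2 - 4*(-6))**2 = 24147 - (2 + 36 + 24)**2 = 24147 - 1*62**2 = 24147 - 1*3844 = 24147 - 3844 = 20303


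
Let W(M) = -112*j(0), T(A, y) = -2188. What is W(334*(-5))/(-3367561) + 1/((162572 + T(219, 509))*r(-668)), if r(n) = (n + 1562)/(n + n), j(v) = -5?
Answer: -10599213407/60356499457632 ≈ -0.00017561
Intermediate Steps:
r(n) = (1562 + n)/(2*n) (r(n) = (1562 + n)/((2*n)) = (1562 + n)*(1/(2*n)) = (1562 + n)/(2*n))
W(M) = 560 (W(M) = -112*(-5) = 560)
W(334*(-5))/(-3367561) + 1/((162572 + T(219, 509))*r(-668)) = 560/(-3367561) + 1/((162572 - 2188)*(((1/2)*(1562 - 668)/(-668)))) = 560*(-1/3367561) + 1/(160384*(((1/2)*(-1/668)*894))) = -560/3367561 + 1/(160384*(-447/668)) = -560/3367561 + (1/160384)*(-668/447) = -560/3367561 - 167/17922912 = -10599213407/60356499457632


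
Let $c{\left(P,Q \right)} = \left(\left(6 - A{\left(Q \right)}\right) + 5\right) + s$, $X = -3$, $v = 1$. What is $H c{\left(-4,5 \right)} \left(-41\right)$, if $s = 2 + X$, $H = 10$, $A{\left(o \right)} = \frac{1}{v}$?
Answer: $-3690$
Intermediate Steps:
$A{\left(o \right)} = 1$ ($A{\left(o \right)} = 1^{-1} = 1$)
$s = -1$ ($s = 2 - 3 = -1$)
$c{\left(P,Q \right)} = 9$ ($c{\left(P,Q \right)} = \left(\left(6 - 1\right) + 5\right) - 1 = \left(5 + 5\right) - 1 = 10 - 1 = 9$)
$H c{\left(-4,5 \right)} \left(-41\right) = 10 \cdot 9 \left(-41\right) = 90 \left(-41\right) = -3690$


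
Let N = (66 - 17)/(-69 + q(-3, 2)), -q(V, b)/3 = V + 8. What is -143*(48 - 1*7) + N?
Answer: -70363/12 ≈ -5863.6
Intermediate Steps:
q(V, b) = -24 - 3*V (q(V, b) = -3*(V + 8) = -3*(8 + V) = -24 - 3*V)
N = -7/12 (N = (66 - 17)/(-69 + (-24 - 3*(-3))) = 49/(-69 + (-24 + 9)) = 49/(-69 - 15) = 49/(-84) = 49*(-1/84) = -7/12 ≈ -0.58333)
-143*(48 - 1*7) + N = -143*(48 - 1*7) - 7/12 = -143*(48 - 7) - 7/12 = -143*41 - 7/12 = -5863 - 7/12 = -70363/12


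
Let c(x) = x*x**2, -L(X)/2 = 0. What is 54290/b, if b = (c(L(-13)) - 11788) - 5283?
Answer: -54290/17071 ≈ -3.1802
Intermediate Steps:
L(X) = 0 (L(X) = -2*0 = 0)
c(x) = x**3
b = -17071 (b = (0**3 - 11788) - 5283 = (0 - 11788) - 5283 = -11788 - 5283 = -17071)
54290/b = 54290/(-17071) = 54290*(-1/17071) = -54290/17071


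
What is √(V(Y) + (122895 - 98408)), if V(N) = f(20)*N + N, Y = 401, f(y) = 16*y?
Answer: 2*√38302 ≈ 391.42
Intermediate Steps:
V(N) = 321*N (V(N) = (16*20)*N + N = 320*N + N = 321*N)
√(V(Y) + (122895 - 98408)) = √(321*401 + (122895 - 98408)) = √(128721 + 24487) = √153208 = 2*√38302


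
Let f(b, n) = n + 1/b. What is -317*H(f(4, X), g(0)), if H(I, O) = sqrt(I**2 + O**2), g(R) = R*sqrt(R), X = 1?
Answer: -1585/4 ≈ -396.25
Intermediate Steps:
g(R) = R**(3/2)
-317*H(f(4, X), g(0)) = -317*sqrt((1 + 1/4)**2 + (0**(3/2))**2) = -317*sqrt((1 + 1/4)**2 + 0**2) = -317*sqrt((5/4)**2 + 0) = -317*sqrt(25/16 + 0) = -317*sqrt(25/16) = -317*5/4 = -1585/4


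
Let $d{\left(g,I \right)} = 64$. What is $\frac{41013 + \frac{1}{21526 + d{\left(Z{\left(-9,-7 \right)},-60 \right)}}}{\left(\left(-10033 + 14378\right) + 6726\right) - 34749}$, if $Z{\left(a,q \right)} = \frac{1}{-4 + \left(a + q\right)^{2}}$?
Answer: $- \frac{885470671}{511208020} \approx -1.7321$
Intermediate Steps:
$\frac{41013 + \frac{1}{21526 + d{\left(Z{\left(-9,-7 \right)},-60 \right)}}}{\left(\left(-10033 + 14378\right) + 6726\right) - 34749} = \frac{41013 + \frac{1}{21526 + 64}}{\left(\left(-10033 + 14378\right) + 6726\right) - 34749} = \frac{41013 + \frac{1}{21590}}{\left(4345 + 6726\right) - 34749} = \frac{41013 + \frac{1}{21590}}{11071 - 34749} = \frac{885470671}{21590 \left(-23678\right)} = \frac{885470671}{21590} \left(- \frac{1}{23678}\right) = - \frac{885470671}{511208020}$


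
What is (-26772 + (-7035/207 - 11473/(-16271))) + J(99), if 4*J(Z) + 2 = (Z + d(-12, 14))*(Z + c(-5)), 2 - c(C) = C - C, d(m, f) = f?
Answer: -107565927655/4490796 ≈ -23953.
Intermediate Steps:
c(C) = 2 (c(C) = 2 - (C - C) = 2 - 1*0 = 2 + 0 = 2)
J(Z) = -½ + (2 + Z)*(14 + Z)/4 (J(Z) = -½ + ((Z + 14)*(Z + 2))/4 = -½ + ((14 + Z)*(2 + Z))/4 = -½ + ((2 + Z)*(14 + Z))/4 = -½ + (2 + Z)*(14 + Z)/4)
(-26772 + (-7035/207 - 11473/(-16271))) + J(99) = (-26772 + (-7035/207 - 11473/(-16271))) + (13/2 + 4*99 + (¼)*99²) = (-26772 + (-7035*1/207 - 11473*(-1/16271))) + (13/2 + 396 + (¼)*9801) = (-26772 + (-2345/69 + 11473/16271)) + (13/2 + 396 + 9801/4) = (-26772 - 37363858/1122699) + 11411/4 = -30094261486/1122699 + 11411/4 = -107565927655/4490796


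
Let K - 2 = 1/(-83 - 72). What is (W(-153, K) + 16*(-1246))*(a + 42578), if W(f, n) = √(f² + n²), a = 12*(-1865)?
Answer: -402667328 + 60594*√62499634/155 ≈ -3.9958e+8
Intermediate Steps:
a = -22380
K = 309/155 (K = 2 + 1/(-83 - 72) = 2 + 1/(-155) = 2 - 1/155 = 309/155 ≈ 1.9935)
(W(-153, K) + 16*(-1246))*(a + 42578) = (√((-153)² + (309/155)²) + 16*(-1246))*(-22380 + 42578) = (√(23409 + 95481/24025) - 19936)*20198 = (√(562496706/24025) - 19936)*20198 = (3*√62499634/155 - 19936)*20198 = (-19936 + 3*√62499634/155)*20198 = -402667328 + 60594*√62499634/155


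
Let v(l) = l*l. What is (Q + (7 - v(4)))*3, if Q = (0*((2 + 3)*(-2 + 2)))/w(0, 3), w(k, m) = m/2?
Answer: -27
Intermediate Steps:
w(k, m) = m/2 (w(k, m) = m*(½) = m/2)
v(l) = l²
Q = 0 (Q = (0*((2 + 3)*(-2 + 2)))/(((½)*3)) = (0*(5*0))/(3/2) = (0*0)*(⅔) = 0*(⅔) = 0)
(Q + (7 - v(4)))*3 = (0 + (7 - 1*4²))*3 = (0 + (7 - 1*16))*3 = (0 + (7 - 16))*3 = (0 - 9)*3 = -9*3 = -27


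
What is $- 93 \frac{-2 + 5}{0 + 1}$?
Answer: $-279$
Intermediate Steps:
$- 93 \frac{-2 + 5}{0 + 1} = - 93 \cdot \frac{3}{1} = - 93 \cdot 3 \cdot 1 = \left(-93\right) 3 = -279$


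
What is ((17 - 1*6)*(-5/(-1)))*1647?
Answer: 90585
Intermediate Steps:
((17 - 1*6)*(-5/(-1)))*1647 = ((17 - 6)*(-5*(-1)))*1647 = (11*5)*1647 = 55*1647 = 90585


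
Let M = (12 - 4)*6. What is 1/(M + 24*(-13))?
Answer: -1/264 ≈ -0.0037879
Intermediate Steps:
M = 48 (M = 8*6 = 48)
1/(M + 24*(-13)) = 1/(48 + 24*(-13)) = 1/(48 - 312) = 1/(-264) = -1/264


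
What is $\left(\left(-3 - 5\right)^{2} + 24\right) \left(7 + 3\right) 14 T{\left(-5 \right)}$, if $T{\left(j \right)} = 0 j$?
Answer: $0$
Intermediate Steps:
$T{\left(j \right)} = 0$
$\left(\left(-3 - 5\right)^{2} + 24\right) \left(7 + 3\right) 14 T{\left(-5 \right)} = \left(\left(-3 - 5\right)^{2} + 24\right) \left(7 + 3\right) 14 \cdot 0 = \left(\left(-8\right)^{2} + 24\right) 10 \cdot 14 \cdot 0 = \left(64 + 24\right) 10 \cdot 14 \cdot 0 = 88 \cdot 10 \cdot 14 \cdot 0 = 880 \cdot 14 \cdot 0 = 12320 \cdot 0 = 0$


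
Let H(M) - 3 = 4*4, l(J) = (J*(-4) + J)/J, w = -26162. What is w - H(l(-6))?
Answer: -26181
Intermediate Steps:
l(J) = -3 (l(J) = (-4*J + J)/J = (-3*J)/J = -3)
H(M) = 19 (H(M) = 3 + 4*4 = 3 + 16 = 19)
w - H(l(-6)) = -26162 - 1*19 = -26162 - 19 = -26181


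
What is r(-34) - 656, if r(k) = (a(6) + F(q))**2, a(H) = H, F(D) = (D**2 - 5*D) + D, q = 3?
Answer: -647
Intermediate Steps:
F(D) = D**2 - 4*D
r(k) = 9 (r(k) = (6 + 3*(-4 + 3))**2 = (6 + 3*(-1))**2 = (6 - 3)**2 = 3**2 = 9)
r(-34) - 656 = 9 - 656 = -647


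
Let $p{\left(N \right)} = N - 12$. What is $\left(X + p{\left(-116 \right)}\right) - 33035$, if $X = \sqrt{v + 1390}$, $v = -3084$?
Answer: $-33163 + 11 i \sqrt{14} \approx -33163.0 + 41.158 i$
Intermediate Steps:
$p{\left(N \right)} = -12 + N$
$X = 11 i \sqrt{14}$ ($X = \sqrt{-3084 + 1390} = \sqrt{-1694} = 11 i \sqrt{14} \approx 41.158 i$)
$\left(X + p{\left(-116 \right)}\right) - 33035 = \left(11 i \sqrt{14} - 128\right) - 33035 = \left(-128 + 11 i \sqrt{14}\right) - 33035 = -33163 + 11 i \sqrt{14}$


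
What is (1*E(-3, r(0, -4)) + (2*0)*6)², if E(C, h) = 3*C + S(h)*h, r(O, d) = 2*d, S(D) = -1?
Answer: 1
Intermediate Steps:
E(C, h) = -h + 3*C (E(C, h) = 3*C - h = -h + 3*C)
(1*E(-3, r(0, -4)) + (2*0)*6)² = (1*(-2*(-4) + 3*(-3)) + (2*0)*6)² = (1*(-1*(-8) - 9) + 0*6)² = (1*(8 - 9) + 0)² = (1*(-1) + 0)² = (-1 + 0)² = (-1)² = 1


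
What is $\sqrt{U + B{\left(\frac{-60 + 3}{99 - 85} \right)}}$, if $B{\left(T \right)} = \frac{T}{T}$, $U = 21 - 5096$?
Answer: $i \sqrt{5074} \approx 71.232 i$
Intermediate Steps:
$U = -5075$ ($U = 21 - 5096 = -5075$)
$B{\left(T \right)} = 1$
$\sqrt{U + B{\left(\frac{-60 + 3}{99 - 85} \right)}} = \sqrt{-5075 + 1} = \sqrt{-5074} = i \sqrt{5074}$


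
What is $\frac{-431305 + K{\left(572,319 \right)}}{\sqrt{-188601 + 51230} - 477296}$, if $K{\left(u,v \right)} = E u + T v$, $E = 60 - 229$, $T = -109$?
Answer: $\frac{268595460224}{227811608987} + \frac{562744 i \sqrt{137371}}{227811608987} \approx 1.179 + 0.00091555 i$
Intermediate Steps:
$E = -169$ ($E = 60 - 229 = -169$)
$K{\left(u,v \right)} = - 169 u - 109 v$
$\frac{-431305 + K{\left(572,319 \right)}}{\sqrt{-188601 + 51230} - 477296} = \frac{-431305 - 131439}{\sqrt{-188601 + 51230} - 477296} = \frac{-431305 - 131439}{\sqrt{-137371} - 477296} = \frac{-431305 - 131439}{i \sqrt{137371} - 477296} = - \frac{562744}{-477296 + i \sqrt{137371}}$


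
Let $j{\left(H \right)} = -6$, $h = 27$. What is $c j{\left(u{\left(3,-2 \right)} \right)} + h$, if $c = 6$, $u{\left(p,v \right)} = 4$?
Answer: $-9$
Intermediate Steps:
$c j{\left(u{\left(3,-2 \right)} \right)} + h = 6 \left(-6\right) + 27 = -36 + 27 = -9$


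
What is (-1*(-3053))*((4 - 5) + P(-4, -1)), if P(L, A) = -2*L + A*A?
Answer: 24424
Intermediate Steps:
P(L, A) = A² - 2*L (P(L, A) = -2*L + A² = A² - 2*L)
(-1*(-3053))*((4 - 5) + P(-4, -1)) = (-1*(-3053))*((4 - 5) + ((-1)² - 2*(-4))) = 3053*(-1 + (1 + 8)) = 3053*(-1 + 9) = 3053*8 = 24424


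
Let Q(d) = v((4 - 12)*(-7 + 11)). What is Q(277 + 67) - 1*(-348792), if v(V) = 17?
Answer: 348809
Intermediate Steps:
Q(d) = 17
Q(277 + 67) - 1*(-348792) = 17 - 1*(-348792) = 17 + 348792 = 348809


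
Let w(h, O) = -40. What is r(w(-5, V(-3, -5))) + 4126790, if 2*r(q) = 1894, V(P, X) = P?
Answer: 4127737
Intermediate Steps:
r(q) = 947 (r(q) = (½)*1894 = 947)
r(w(-5, V(-3, -5))) + 4126790 = 947 + 4126790 = 4127737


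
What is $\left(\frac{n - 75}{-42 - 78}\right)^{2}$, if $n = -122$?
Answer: $\frac{38809}{14400} \approx 2.6951$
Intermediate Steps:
$\left(\frac{n - 75}{-42 - 78}\right)^{2} = \left(\frac{-122 - 75}{-42 - 78}\right)^{2} = \left(- \frac{197}{-120}\right)^{2} = \left(\left(-197\right) \left(- \frac{1}{120}\right)\right)^{2} = \left(\frac{197}{120}\right)^{2} = \frac{38809}{14400}$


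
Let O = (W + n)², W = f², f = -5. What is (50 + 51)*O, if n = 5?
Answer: 90900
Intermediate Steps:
W = 25 (W = (-5)² = 25)
O = 900 (O = (25 + 5)² = 30² = 900)
(50 + 51)*O = (50 + 51)*900 = 101*900 = 90900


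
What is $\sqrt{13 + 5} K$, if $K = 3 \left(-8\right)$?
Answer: $- 72 \sqrt{2} \approx -101.82$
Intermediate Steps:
$K = -24$
$\sqrt{13 + 5} K = \sqrt{13 + 5} \left(-24\right) = \sqrt{18} \left(-24\right) = 3 \sqrt{2} \left(-24\right) = - 72 \sqrt{2}$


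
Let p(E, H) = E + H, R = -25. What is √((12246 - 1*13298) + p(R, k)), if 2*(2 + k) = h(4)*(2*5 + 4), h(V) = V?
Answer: I*√1051 ≈ 32.419*I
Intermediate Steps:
k = 26 (k = -2 + (4*(2*5 + 4))/2 = -2 + (4*(10 + 4))/2 = -2 + (4*14)/2 = -2 + (½)*56 = -2 + 28 = 26)
√((12246 - 1*13298) + p(R, k)) = √((12246 - 1*13298) + (-25 + 26)) = √((12246 - 13298) + 1) = √(-1052 + 1) = √(-1051) = I*√1051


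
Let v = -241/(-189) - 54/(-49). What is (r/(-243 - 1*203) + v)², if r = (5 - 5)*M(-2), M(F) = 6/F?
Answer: 9891025/1750329 ≈ 5.6510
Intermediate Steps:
r = 0 (r = (5 - 5)*(6/(-2)) = 0*(6*(-½)) = 0*(-3) = 0)
v = 3145/1323 (v = -241*(-1/189) - 54*(-1/49) = 241/189 + 54/49 = 3145/1323 ≈ 2.3772)
(r/(-243 - 1*203) + v)² = (0/(-243 - 1*203) + 3145/1323)² = (0/(-243 - 203) + 3145/1323)² = (0/(-446) + 3145/1323)² = (0*(-1/446) + 3145/1323)² = (0 + 3145/1323)² = (3145/1323)² = 9891025/1750329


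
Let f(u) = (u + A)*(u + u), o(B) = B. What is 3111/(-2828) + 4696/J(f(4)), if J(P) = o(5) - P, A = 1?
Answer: -1912739/14140 ≈ -135.27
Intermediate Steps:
f(u) = 2*u*(1 + u) (f(u) = (u + 1)*(u + u) = (1 + u)*(2*u) = 2*u*(1 + u))
J(P) = 5 - P
3111/(-2828) + 4696/J(f(4)) = 3111/(-2828) + 4696/(5 - 2*4*(1 + 4)) = 3111*(-1/2828) + 4696/(5 - 2*4*5) = -3111/2828 + 4696/(5 - 1*40) = -3111/2828 + 4696/(5 - 40) = -3111/2828 + 4696/(-35) = -3111/2828 + 4696*(-1/35) = -3111/2828 - 4696/35 = -1912739/14140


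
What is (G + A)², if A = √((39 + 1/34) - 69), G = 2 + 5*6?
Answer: (1088 + I*√34646)²/1156 ≈ 994.03 + 350.37*I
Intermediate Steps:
G = 32 (G = 2 + 30 = 32)
A = I*√34646/34 (A = √((39 + 1/34) - 69) = √(1327/34 - 69) = √(-1019/34) = I*√34646/34 ≈ 5.4745*I)
(G + A)² = (32 + I*√34646/34)²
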